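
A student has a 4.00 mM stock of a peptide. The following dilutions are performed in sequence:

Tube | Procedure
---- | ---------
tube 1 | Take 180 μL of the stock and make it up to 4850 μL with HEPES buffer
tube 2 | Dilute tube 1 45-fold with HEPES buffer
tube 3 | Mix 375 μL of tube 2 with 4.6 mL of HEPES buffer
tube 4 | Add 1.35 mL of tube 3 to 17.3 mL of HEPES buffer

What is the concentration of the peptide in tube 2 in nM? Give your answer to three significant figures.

3.30 × 10^3 nM

Step 1: 180 μL brought to 4850 μL → factor 4850/180 = 26.944
Step 2: 45-fold → factor 45
Dilution factor through tube 2 = 26.944 × 45 = 1212.5
[tube 2] = 4.00 mM / 1212.5 = 0.003299 mM = 3.30 × 10^3 nM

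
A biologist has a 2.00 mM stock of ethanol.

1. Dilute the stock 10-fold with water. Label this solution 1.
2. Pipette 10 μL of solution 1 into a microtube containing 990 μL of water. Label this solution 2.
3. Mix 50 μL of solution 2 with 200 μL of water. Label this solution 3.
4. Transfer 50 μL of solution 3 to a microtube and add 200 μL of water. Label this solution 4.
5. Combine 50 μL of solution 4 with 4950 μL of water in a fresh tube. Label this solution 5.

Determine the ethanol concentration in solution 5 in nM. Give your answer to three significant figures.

Step 1: 10-fold → factor 10
Step 2: 10 μL + 990 μL = 1000 μL total → factor 1000/10 = 100
Step 3: 50 μL + 200 μL = 250 μL total → factor 250/50 = 5
Step 4: 50 μL + 200 μL = 250 μL total → factor 250/50 = 5
Step 5: 50 μL + 4950 μL = 5000 μL total → factor 5000/50 = 100
Overall dilution factor = 10 × 100 × 5 × 5 × 100 = 2.5 × 10^6
Final = 2.00 mM / 2.5 × 10^6 = 8.000 × 10^-7 mM = 0.800 nM

0.800 nM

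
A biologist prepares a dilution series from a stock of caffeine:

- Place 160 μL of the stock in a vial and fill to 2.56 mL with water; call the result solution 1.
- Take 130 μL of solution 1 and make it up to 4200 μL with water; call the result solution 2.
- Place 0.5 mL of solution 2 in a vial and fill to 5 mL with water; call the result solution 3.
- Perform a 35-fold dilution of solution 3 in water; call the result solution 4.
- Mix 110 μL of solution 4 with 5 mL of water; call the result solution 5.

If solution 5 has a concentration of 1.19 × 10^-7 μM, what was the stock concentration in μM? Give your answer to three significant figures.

1.00 μM

Step 1: 160 μL brought to 2.56 mL → factor 2560/160 = 16
Step 2: 130 μL brought to 4200 μL → factor 4200/130 = 32.308
Step 3: 0.5 mL brought to 5 mL → factor 5/0.5 = 10
Step 4: 35-fold → factor 35
Step 5: 110 μL + 5 mL = 5110 μL total → factor 5110/110 = 46.455
Overall dilution factor = 16 × 32.308 × 10 × 35 × 46.455 = 8.4047 × 10^6
Stock = 1.19 × 10^-7 μM × 8.4047 × 10^6 = 1.00 μM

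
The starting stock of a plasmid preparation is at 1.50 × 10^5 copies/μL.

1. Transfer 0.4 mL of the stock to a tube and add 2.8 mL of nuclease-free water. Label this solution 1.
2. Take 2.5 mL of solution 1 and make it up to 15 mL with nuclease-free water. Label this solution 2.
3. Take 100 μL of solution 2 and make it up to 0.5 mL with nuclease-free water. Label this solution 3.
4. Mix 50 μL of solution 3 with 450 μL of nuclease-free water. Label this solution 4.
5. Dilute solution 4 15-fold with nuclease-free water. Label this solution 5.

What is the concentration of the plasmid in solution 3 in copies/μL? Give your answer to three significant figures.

625 copies/μL

Step 1: 0.4 mL + 2.8 mL = 3.2 mL total → factor 3.2/0.4 = 8
Step 2: 2.5 mL brought to 15 mL → factor 15/2.5 = 6
Step 3: 100 μL brought to 0.5 mL → factor 500/100 = 5
Dilution factor through solution 3 = 8 × 6 × 5 = 240
[solution 3] = 1.50 × 10^5 copies/μL / 240 = 625 copies/μL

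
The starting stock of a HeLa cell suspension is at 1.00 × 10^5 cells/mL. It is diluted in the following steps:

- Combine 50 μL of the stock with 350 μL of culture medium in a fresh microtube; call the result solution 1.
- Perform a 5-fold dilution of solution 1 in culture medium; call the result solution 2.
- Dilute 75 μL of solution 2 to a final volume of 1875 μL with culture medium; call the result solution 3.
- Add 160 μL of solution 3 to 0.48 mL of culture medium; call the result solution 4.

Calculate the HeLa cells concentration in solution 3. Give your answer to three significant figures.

100 cells/mL

Step 1: 50 μL + 350 μL = 400 μL total → factor 400/50 = 8
Step 2: 5-fold → factor 5
Step 3: 75 μL brought to 1875 μL → factor 1875/75 = 25
Dilution factor through solution 3 = 8 × 5 × 25 = 1000
[solution 3] = 1.00 × 10^5 cells/mL / 1000 = 100 cells/mL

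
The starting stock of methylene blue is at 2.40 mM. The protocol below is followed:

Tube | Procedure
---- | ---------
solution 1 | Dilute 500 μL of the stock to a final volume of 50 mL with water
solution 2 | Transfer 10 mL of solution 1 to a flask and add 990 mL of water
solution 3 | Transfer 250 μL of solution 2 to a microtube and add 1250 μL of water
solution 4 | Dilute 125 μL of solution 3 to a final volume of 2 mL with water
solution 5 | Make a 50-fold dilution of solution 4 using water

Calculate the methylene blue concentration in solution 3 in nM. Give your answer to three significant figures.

Step 1: 500 μL brought to 50 mL → factor 50000/500 = 100
Step 2: 10 mL + 990 mL = 1000 mL total → factor 1000/10 = 100
Step 3: 250 μL + 1250 μL = 1500 μL total → factor 1500/250 = 6
Dilution factor through solution 3 = 100 × 100 × 6 = 60000
[solution 3] = 2.40 mM / 60000 = 4.000 × 10^-5 mM = 40.0 nM

40.0 nM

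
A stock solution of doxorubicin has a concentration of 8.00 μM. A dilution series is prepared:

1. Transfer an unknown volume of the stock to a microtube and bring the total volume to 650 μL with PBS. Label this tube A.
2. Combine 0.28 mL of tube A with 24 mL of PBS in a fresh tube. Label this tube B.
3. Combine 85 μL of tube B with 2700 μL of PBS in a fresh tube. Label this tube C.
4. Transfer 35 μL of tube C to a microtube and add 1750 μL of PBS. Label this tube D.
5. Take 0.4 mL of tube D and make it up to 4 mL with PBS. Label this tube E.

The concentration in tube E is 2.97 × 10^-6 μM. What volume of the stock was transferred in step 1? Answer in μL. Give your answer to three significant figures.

350 μL

Step 1: v brought to 650 μL → factor = 650 μL/v
Step 2: 0.28 mL + 24 mL = 24.28 mL total → factor 24.28/0.28 = 86.714
Step 3: 85 μL + 2700 μL = 2785 μL total → factor 2785/85 = 32.765
Step 4: 35 μL + 1750 μL = 1785 μL total → factor 1785/35 = 51
Step 5: 0.4 mL brought to 4 mL → factor 4/0.4 = 10
Product of known-step factors = 1.449 × 10^6
Overall factor = 8.00 μM / (2.97 × 10^-6 μM) = 2.6936 × 10^6
Step-1 factor = 2.6936 × 10^6 / 1.449 × 10^6 = 1.8589
v = 650 μL / 1.8589 = 350 μL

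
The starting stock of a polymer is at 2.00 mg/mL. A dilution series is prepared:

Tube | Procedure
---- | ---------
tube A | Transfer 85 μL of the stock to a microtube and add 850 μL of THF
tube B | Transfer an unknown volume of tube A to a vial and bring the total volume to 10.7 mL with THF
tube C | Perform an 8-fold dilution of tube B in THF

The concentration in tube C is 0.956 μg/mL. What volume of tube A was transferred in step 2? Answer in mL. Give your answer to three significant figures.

Step 1: 85 μL + 850 μL = 935 μL total → factor 935/85 = 11
Step 2: v brought to 10.7 mL → factor = 10.7 mL/v
Step 3: 8-fold → factor 8
Product of known-step factors = 88
Overall factor = 2.00 mg/mL / (0.956 μg/mL) = 2092.1
Step-2 factor = 2092.1 / 88 = 23.773
v = 10.7 mL / 23.773 = 0.450 mL

0.450 mL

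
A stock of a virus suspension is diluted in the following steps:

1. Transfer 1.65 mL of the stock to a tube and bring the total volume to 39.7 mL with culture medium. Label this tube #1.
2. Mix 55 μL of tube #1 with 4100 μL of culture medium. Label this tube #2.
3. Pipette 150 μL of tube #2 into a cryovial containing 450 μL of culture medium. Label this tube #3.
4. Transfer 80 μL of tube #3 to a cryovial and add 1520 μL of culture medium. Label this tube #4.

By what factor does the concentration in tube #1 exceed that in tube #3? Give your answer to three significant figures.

Step 1: 1.65 mL brought to 39.7 mL → factor 39.7/1.65 = 24.061
Step 2: 55 μL + 4100 μL = 4155 μL total → factor 4155/55 = 75.545
Step 3: 150 μL + 450 μL = 600 μL total → factor 600/150 = 4
Dilution factor to tube #1 = 24.061; to tube #3 = 7270.7
[tube #1]/[tube #3] = (factor to tube #3)/(factor to tube #1) = 7270.7/24.061 = 302

302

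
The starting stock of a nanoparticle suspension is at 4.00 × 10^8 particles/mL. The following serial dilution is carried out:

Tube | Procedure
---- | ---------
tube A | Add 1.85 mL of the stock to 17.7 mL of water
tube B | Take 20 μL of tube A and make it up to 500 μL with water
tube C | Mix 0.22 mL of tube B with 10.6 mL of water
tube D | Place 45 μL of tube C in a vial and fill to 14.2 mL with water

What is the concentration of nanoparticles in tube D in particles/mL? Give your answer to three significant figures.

Step 1: 1.85 mL + 17.7 mL = 19.55 mL total → factor 19.55/1.85 = 10.568
Step 2: 20 μL brought to 500 μL → factor 500/20 = 25
Step 3: 0.22 mL + 10.6 mL = 10.82 mL total → factor 10.82/0.22 = 49.182
Step 4: 45 μL brought to 14.2 mL → factor 14200/45 = 315.56
Overall dilution factor = 10.568 × 25 × 49.182 × 315.56 = 4.1001 × 10^6
Final = 4.00 × 10^8 particles/mL / 4.1001 × 10^6 = 97.6 particles/mL

97.6 particles/mL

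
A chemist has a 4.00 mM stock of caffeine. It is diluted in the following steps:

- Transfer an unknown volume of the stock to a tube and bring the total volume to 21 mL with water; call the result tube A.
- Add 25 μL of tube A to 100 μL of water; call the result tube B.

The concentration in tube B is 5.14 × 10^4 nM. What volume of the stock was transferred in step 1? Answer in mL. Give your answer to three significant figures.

1.35 mL

Step 1: v brought to 21 mL → factor = 21 mL/v
Step 2: 25 μL + 100 μL = 125 μL total → factor 125/25 = 5
Product of known-step factors = 5
Overall factor = 4.00 mM / (5.14 × 10^4 nM) = 77.821
Step-1 factor = 77.821 / 5 = 15.564
v = 21 mL / 15.564 = 1.35 mL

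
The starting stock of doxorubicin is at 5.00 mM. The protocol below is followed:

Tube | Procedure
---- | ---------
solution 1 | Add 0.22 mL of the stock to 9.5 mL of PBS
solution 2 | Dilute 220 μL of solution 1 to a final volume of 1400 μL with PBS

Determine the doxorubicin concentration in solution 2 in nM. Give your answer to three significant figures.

Step 1: 0.22 mL + 9.5 mL = 9.72 mL total → factor 9.72/0.22 = 44.182
Step 2: 220 μL brought to 1400 μL → factor 1400/220 = 6.3636
Overall dilution factor = 44.182 × 6.3636 = 281.16
Final = 5.00 mM / 281.16 = 0.01778 mM = 1.78 × 10^4 nM

1.78 × 10^4 nM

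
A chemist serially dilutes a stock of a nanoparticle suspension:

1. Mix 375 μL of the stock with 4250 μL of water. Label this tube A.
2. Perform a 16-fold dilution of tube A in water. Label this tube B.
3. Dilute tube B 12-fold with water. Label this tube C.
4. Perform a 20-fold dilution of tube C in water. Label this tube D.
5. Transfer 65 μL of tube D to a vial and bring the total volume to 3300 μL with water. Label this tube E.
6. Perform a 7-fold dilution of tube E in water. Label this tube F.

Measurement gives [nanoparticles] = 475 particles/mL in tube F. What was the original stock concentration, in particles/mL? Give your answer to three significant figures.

Step 1: 375 μL + 4250 μL = 4625 μL total → factor 4625/375 = 12.333
Step 2: 16-fold → factor 16
Step 3: 12-fold → factor 12
Step 4: 20-fold → factor 20
Step 5: 65 μL brought to 3300 μL → factor 3300/65 = 50.769
Step 6: 7-fold → factor 7
Overall dilution factor = 12.333 × 16 × 12 × 20 × 50.769 × 7 = 1.6831 × 10^7
Stock = 475 particles/mL × 1.6831 × 10^7 = 7.99 × 10^9 particles/mL

7.99 × 10^9 particles/mL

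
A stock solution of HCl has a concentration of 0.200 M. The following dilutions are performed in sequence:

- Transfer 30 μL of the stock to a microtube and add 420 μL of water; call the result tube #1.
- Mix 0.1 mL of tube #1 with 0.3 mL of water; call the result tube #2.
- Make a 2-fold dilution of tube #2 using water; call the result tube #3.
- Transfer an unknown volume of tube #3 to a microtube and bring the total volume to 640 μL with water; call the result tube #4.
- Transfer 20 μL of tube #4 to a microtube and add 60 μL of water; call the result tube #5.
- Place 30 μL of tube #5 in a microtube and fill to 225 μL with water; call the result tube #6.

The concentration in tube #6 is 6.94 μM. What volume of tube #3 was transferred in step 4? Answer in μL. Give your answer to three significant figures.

79.9 μL

Step 1: 30 μL + 420 μL = 450 μL total → factor 450/30 = 15
Step 2: 0.1 mL + 0.3 mL = 0.4 mL total → factor 0.4/0.1 = 4
Step 3: 2-fold → factor 2
Step 4: v brought to 640 μL → factor = 640 μL/v
Step 5: 20 μL + 60 μL = 80 μL total → factor 80/20 = 4
Step 6: 30 μL brought to 225 μL → factor 225/30 = 7.5
Product of known-step factors = 3600
Overall factor = 0.200 M / (6.94 μM) = 28818
Step-4 factor = 28818 / 3600 = 8.0051
v = 640 μL / 8.0051 = 79.9 μL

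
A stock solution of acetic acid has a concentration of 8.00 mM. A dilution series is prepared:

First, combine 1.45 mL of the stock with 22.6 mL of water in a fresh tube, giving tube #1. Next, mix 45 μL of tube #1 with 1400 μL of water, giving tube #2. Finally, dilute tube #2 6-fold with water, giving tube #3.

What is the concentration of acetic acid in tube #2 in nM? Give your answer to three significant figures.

1.50 × 10^4 nM

Step 1: 1.45 mL + 22.6 mL = 24.05 mL total → factor 24.05/1.45 = 16.586
Step 2: 45 μL + 1400 μL = 1445 μL total → factor 1445/45 = 32.111
Dilution factor through tube #2 = 16.586 × 32.111 = 532.6
[tube #2] = 8.00 mM / 532.6 = 0.01502 mM = 1.50 × 10^4 nM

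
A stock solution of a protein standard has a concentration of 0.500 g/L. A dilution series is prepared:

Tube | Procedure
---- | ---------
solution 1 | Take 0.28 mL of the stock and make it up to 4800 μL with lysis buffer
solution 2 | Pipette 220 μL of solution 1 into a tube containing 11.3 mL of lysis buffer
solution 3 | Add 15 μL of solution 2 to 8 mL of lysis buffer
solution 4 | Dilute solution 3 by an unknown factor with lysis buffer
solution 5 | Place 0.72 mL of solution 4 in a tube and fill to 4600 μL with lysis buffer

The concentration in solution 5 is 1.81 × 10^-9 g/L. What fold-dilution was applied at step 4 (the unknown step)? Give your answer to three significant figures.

Step 1: 0.28 mL brought to 4800 μL → factor 4.8/0.28 = 17.143
Step 2: 220 μL + 11.3 mL = 11520 μL total → factor 11520/220 = 52.364
Step 3: 15 μL + 8 mL = 8015 μL total → factor 8015/15 = 534.33
Step 4: unknown factor x
Step 5: 0.72 mL brought to 4600 μL → factor 4.6/0.72 = 6.3889
Product of known-step factors = 3.0644 × 10^6
Overall factor = 0.500 g/L / (1.81 × 10^-9 g/L) = 2.7624 × 10^8
x = 2.7624 × 10^8 / 3.0644 × 10^6 = 90.1

90.1-fold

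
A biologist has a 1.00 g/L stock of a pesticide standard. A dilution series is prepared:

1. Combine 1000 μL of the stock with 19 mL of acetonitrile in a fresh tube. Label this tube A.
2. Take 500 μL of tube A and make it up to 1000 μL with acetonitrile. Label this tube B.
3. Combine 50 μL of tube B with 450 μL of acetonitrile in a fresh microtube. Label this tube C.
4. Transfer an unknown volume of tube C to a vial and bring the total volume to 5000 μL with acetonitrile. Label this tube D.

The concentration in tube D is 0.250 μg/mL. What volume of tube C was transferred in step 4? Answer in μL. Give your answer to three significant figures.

500 μL

Step 1: 1000 μL + 19 mL = 20000 μL total → factor 20000/1000 = 20
Step 2: 500 μL brought to 1000 μL → factor 1000/500 = 2
Step 3: 50 μL + 450 μL = 500 μL total → factor 500/50 = 10
Step 4: v brought to 5000 μL → factor = 5000 μL/v
Product of known-step factors = 400
Overall factor = 1.00 g/L / (0.250 μg/mL) = 4000
Step-4 factor = 4000 / 400 = 10
v = 5000 μL / 10 = 500 μL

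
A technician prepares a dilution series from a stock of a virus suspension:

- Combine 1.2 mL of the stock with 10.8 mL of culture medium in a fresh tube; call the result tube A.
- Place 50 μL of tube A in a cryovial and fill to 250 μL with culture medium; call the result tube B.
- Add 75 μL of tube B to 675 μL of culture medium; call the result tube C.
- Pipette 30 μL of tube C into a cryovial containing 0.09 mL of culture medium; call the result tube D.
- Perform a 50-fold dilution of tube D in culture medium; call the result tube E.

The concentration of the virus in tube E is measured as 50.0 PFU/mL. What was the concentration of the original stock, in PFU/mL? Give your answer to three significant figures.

Step 1: 1.2 mL + 10.8 mL = 12 mL total → factor 12/1.2 = 10
Step 2: 50 μL brought to 250 μL → factor 250/50 = 5
Step 3: 75 μL + 675 μL = 750 μL total → factor 750/75 = 10
Step 4: 30 μL + 0.09 mL = 120 μL total → factor 120/30 = 4
Step 5: 50-fold → factor 50
Overall dilution factor = 10 × 5 × 10 × 4 × 50 = 1 × 10^5
Stock = 50.0 PFU/mL × 1 × 10^5 = 5.00 × 10^6 PFU/mL

5.00 × 10^6 PFU/mL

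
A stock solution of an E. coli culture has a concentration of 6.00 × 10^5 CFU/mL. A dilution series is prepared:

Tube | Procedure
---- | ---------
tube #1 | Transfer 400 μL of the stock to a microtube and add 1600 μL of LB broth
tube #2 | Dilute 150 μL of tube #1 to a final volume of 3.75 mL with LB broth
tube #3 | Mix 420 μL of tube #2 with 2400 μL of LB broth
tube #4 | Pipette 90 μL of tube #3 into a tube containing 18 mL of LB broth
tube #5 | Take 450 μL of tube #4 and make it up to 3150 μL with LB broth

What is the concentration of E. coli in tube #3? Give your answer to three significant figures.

715 CFU/mL

Step 1: 400 μL + 1600 μL = 2000 μL total → factor 2000/400 = 5
Step 2: 150 μL brought to 3.75 mL → factor 3750/150 = 25
Step 3: 420 μL + 2400 μL = 2820 μL total → factor 2820/420 = 6.7143
Dilution factor through tube #3 = 5 × 25 × 6.7143 = 839.29
[tube #3] = 6.00 × 10^5 CFU/mL / 839.29 = 715 CFU/mL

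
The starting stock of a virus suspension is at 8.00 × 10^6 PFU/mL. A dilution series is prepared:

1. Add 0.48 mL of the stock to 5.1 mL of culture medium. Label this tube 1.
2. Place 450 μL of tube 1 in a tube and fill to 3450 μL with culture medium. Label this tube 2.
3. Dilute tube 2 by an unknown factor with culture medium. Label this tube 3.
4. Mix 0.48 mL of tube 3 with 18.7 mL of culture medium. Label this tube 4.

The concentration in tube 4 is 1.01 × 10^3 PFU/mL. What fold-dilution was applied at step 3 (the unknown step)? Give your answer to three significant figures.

Step 1: 0.48 mL + 5.1 mL = 5.58 mL total → factor 5.58/0.48 = 11.625
Step 2: 450 μL brought to 3450 μL → factor 3450/450 = 7.6667
Step 3: unknown factor x
Step 4: 0.48 mL + 18.7 mL = 19.18 mL total → factor 19.18/0.48 = 39.958
Product of known-step factors = 3561.3
Overall factor = 8.00 × 10^6 PFU/mL / (1.01 × 10^3 PFU/mL) = 7920.8
x = 7920.8 / 3561.3 = 2.22

2.22-fold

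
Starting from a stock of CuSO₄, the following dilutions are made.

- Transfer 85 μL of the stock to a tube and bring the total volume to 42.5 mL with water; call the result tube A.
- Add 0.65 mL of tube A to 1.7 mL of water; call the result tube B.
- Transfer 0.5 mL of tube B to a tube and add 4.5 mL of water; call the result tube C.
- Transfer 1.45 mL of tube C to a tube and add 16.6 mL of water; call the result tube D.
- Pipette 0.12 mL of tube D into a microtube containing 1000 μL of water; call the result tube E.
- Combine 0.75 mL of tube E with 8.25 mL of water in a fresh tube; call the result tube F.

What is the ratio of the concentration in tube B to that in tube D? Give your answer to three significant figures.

124

Step 1: 85 μL brought to 42.5 mL → factor 42500/85 = 500
Step 2: 0.65 mL + 1.7 mL = 2.35 mL total → factor 2.35/0.65 = 3.6154
Step 3: 0.5 mL + 4.5 mL = 5 mL total → factor 5/0.5 = 10
Step 4: 1.45 mL + 16.6 mL = 18.05 mL total → factor 18.05/1.45 = 12.448
Dilution factor to tube B = 1807.7; to tube D = 2.2503 × 10^5
[tube B]/[tube D] = (factor to tube D)/(factor to tube B) = 2.2503 × 10^5/1807.7 = 124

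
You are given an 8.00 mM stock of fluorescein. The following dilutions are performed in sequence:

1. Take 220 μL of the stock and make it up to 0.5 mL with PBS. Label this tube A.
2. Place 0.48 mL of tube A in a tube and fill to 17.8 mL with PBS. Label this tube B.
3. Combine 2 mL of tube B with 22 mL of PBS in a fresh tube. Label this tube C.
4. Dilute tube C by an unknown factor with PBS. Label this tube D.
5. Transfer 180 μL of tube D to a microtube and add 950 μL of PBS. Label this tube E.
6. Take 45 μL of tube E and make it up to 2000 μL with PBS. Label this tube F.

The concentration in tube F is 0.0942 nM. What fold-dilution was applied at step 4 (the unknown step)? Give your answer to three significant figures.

Step 1: 220 μL brought to 0.5 mL → factor 500/220 = 2.2727
Step 2: 0.48 mL brought to 17.8 mL → factor 17.8/0.48 = 37.083
Step 3: 2 mL + 22 mL = 24 mL total → factor 24/2 = 12
Step 4: unknown factor x
Step 5: 180 μL + 950 μL = 1130 μL total → factor 1130/180 = 6.2778
Step 6: 45 μL brought to 2000 μL → factor 2000/45 = 44.444
Product of known-step factors = 2.8218 × 10^5
Overall factor = 8.00 mM / (0.0942 nM) = 8.4926 × 10^7
x = 8.4926 × 10^7 / 2.8218 × 10^5 = 301

301-fold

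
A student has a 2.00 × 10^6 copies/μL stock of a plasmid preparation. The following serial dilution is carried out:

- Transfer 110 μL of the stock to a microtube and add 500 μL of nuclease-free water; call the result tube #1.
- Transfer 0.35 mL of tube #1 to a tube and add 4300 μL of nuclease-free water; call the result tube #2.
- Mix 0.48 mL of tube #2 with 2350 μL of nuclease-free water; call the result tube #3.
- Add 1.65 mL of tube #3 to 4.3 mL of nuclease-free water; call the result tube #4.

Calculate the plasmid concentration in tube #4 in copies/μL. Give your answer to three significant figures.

Step 1: 110 μL + 500 μL = 610 μL total → factor 610/110 = 5.5455
Step 2: 0.35 mL + 4300 μL = 4.65 mL total → factor 4.65/0.35 = 13.286
Step 3: 0.48 mL + 2350 μL = 2.83 mL total → factor 2.83/0.48 = 5.8958
Step 4: 1.65 mL + 4.3 mL = 5.95 mL total → factor 5.95/1.65 = 3.6061
Dilution factor through tube #4 = 5.5455 × 13.286 × 5.8958 × 3.6061 = 1566.4
[tube #4] = 2.00 × 10^6 copies/μL / 1566.4 = 1.28 × 10^3 copies/μL

1.28 × 10^3 copies/μL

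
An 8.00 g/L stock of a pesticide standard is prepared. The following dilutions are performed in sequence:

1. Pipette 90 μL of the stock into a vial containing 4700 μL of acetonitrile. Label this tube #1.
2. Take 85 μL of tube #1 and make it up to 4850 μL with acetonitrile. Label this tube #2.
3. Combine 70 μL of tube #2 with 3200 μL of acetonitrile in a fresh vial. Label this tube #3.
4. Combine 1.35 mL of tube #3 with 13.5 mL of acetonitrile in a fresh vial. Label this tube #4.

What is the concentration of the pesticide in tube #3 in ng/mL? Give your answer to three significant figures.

56.4 ng/mL

Step 1: 90 μL + 4700 μL = 4790 μL total → factor 4790/90 = 53.222
Step 2: 85 μL brought to 4850 μL → factor 4850/85 = 57.059
Step 3: 70 μL + 3200 μL = 3270 μL total → factor 3270/70 = 46.714
Dilution factor through tube #3 = 53.222 × 57.059 × 46.714 = 1.4186 × 10^5
[tube #3] = 8.00 g/L / 1.4186 × 10^5 = 5.639 × 10^-5 g/L = 56.4 ng/mL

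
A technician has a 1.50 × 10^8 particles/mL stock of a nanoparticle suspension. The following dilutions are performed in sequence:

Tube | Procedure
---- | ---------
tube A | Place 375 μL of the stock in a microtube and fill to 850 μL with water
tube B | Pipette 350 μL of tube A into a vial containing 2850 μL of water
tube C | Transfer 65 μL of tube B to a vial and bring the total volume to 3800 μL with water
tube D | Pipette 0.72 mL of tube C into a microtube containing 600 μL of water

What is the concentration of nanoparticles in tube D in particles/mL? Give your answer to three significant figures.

Step 1: 375 μL brought to 850 μL → factor 850/375 = 2.2667
Step 2: 350 μL + 2850 μL = 3200 μL total → factor 3200/350 = 9.1429
Step 3: 65 μL brought to 3800 μL → factor 3800/65 = 58.462
Step 4: 0.72 mL + 600 μL = 1.32 mL total → factor 1.32/0.72 = 1.8333
Overall dilution factor = 2.2667 × 9.1429 × 58.462 × 1.8333 = 2221.2
Final = 1.50 × 10^8 particles/mL / 2221.2 = 6.75 × 10^4 particles/mL

6.75 × 10^4 particles/mL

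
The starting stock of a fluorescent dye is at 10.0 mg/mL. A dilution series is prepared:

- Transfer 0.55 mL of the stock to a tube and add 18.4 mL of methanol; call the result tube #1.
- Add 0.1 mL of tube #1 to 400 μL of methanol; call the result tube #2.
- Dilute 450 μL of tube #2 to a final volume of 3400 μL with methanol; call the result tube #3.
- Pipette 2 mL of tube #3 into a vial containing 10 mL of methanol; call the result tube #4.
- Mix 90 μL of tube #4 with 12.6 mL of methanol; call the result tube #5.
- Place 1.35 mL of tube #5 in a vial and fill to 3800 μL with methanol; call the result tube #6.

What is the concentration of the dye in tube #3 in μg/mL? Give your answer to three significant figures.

Step 1: 0.55 mL + 18.4 mL = 18.95 mL total → factor 18.95/0.55 = 34.455
Step 2: 0.1 mL + 400 μL = 0.5 mL total → factor 0.5/0.1 = 5
Step 3: 450 μL brought to 3400 μL → factor 3400/450 = 7.5556
Dilution factor through tube #3 = 34.455 × 5 × 7.5556 = 1301.6
[tube #3] = 10.0 mg/mL / 1301.6 = 0.007683 mg/mL = 7.68 μg/mL

7.68 μg/mL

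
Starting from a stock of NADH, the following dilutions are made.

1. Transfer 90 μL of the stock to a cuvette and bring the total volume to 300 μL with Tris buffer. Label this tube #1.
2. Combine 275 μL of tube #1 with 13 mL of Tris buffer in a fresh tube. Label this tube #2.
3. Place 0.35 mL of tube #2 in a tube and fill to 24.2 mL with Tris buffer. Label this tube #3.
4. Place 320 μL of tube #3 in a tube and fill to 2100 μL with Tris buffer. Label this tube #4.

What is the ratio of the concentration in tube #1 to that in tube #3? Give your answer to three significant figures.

3.34 × 10^3

Step 1: 90 μL brought to 300 μL → factor 300/90 = 3.3333
Step 2: 275 μL + 13 mL = 13275 μL total → factor 13275/275 = 48.273
Step 3: 0.35 mL brought to 24.2 mL → factor 24.2/0.35 = 69.143
Dilution factor to tube #1 = 3.3333; to tube #3 = 11126
[tube #1]/[tube #3] = (factor to tube #3)/(factor to tube #1) = 11126/3.3333 = 3.34 × 10^3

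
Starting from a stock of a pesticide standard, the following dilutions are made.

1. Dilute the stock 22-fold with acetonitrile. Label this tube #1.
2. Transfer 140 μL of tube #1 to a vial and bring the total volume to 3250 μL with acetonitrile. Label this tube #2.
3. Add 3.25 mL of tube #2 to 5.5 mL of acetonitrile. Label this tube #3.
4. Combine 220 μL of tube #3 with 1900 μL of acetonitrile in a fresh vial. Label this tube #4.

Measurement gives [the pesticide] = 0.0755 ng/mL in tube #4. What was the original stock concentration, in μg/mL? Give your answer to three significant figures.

Step 1: 22-fold → factor 22
Step 2: 140 μL brought to 3250 μL → factor 3250/140 = 23.214
Step 3: 3.25 mL + 5.5 mL = 8.75 mL total → factor 8.75/3.25 = 2.6923
Step 4: 220 μL + 1900 μL = 2120 μL total → factor 2120/220 = 9.6364
Overall dilution factor = 22 × 23.214 × 2.6923 × 9.6364 = 13250
Stock = 0.0755 ng/mL × 13250 = 1000 ng/mL = 1.00 μg/mL

1.00 μg/mL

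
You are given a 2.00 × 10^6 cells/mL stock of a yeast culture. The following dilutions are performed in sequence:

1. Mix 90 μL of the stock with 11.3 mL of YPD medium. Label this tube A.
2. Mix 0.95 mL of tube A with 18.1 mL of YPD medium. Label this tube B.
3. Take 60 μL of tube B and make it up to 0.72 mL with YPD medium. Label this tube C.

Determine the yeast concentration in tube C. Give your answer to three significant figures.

65.7 cells/mL

Step 1: 90 μL + 11.3 mL = 11390 μL total → factor 11390/90 = 126.56
Step 2: 0.95 mL + 18.1 mL = 19.05 mL total → factor 19.05/0.95 = 20.053
Step 3: 60 μL brought to 0.72 mL → factor 720/60 = 12
Overall dilution factor = 126.56 × 20.053 × 12 = 30453
Final = 2.00 × 10^6 cells/mL / 30453 = 65.7 cells/mL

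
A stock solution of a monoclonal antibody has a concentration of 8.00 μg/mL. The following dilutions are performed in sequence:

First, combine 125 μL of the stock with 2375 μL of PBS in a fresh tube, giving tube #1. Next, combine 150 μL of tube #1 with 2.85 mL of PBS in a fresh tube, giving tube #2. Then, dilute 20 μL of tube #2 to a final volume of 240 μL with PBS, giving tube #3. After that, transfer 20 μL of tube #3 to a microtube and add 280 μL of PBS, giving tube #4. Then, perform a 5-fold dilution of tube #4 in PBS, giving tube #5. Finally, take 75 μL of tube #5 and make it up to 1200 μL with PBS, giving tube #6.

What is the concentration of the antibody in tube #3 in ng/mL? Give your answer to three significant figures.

Step 1: 125 μL + 2375 μL = 2500 μL total → factor 2500/125 = 20
Step 2: 150 μL + 2.85 mL = 3000 μL total → factor 3000/150 = 20
Step 3: 20 μL brought to 240 μL → factor 240/20 = 12
Dilution factor through tube #3 = 20 × 20 × 12 = 4800
[tube #3] = 8.00 μg/mL / 4800 = 0.001667 μg/mL = 1.67 ng/mL

1.67 ng/mL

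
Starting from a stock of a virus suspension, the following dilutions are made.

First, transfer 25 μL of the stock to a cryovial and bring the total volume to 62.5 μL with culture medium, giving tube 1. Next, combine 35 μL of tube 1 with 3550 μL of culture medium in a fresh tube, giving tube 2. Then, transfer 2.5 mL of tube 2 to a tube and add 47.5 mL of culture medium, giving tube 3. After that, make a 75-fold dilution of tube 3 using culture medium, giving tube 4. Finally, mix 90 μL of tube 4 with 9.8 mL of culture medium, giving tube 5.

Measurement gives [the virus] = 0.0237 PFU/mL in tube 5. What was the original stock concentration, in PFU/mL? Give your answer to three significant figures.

1.00 × 10^6 PFU/mL

Step 1: 25 μL brought to 62.5 μL → factor 62.5/25 = 2.5
Step 2: 35 μL + 3550 μL = 3585 μL total → factor 3585/35 = 102.43
Step 3: 2.5 mL + 47.5 mL = 50 mL total → factor 50/2.5 = 20
Step 4: 75-fold → factor 75
Step 5: 90 μL + 9.8 mL = 9890 μL total → factor 9890/90 = 109.89
Overall dilution factor = 2.5 × 102.43 × 20 × 75 × 109.89 = 4.2209 × 10^7
Stock = 0.0237 PFU/mL × 4.2209 × 10^7 = 1.00 × 10^6 PFU/mL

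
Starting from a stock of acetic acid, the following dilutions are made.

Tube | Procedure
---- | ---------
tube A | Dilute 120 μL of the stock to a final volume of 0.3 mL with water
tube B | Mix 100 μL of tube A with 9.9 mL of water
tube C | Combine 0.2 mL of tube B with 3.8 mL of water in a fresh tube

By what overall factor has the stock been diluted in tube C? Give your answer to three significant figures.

Step 1: 120 μL brought to 0.3 mL → factor 300/120 = 2.5
Step 2: 100 μL + 9.9 mL = 10000 μL total → factor 10000/100 = 100
Step 3: 0.2 mL + 3.8 mL = 4 mL total → factor 4/0.2 = 20
Overall dilution factor = 2.5 × 100 × 20 = 5000

5.00 × 10^3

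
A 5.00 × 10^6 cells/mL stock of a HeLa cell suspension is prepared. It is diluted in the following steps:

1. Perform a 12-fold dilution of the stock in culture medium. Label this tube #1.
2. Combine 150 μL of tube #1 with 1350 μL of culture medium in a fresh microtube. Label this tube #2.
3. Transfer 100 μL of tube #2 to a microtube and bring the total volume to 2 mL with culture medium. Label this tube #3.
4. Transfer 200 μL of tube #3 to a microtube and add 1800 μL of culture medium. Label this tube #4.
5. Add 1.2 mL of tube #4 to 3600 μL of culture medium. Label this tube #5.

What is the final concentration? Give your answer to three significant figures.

Step 1: 12-fold → factor 12
Step 2: 150 μL + 1350 μL = 1500 μL total → factor 1500/150 = 10
Step 3: 100 μL brought to 2 mL → factor 2000/100 = 20
Step 4: 200 μL + 1800 μL = 2000 μL total → factor 2000/200 = 10
Step 5: 1.2 mL + 3600 μL = 4.8 mL total → factor 4.8/1.2 = 4
Overall dilution factor = 12 × 10 × 20 × 10 × 4 = 96000
Final = 5.00 × 10^6 cells/mL / 96000 = 52.1 cells/mL

52.1 cells/mL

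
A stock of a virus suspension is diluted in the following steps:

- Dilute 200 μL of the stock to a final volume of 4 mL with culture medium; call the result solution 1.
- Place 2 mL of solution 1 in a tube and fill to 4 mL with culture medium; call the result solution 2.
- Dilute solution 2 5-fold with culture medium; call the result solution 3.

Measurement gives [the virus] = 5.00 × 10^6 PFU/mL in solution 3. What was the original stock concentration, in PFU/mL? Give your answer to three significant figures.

Step 1: 200 μL brought to 4 mL → factor 4000/200 = 20
Step 2: 2 mL brought to 4 mL → factor 4/2 = 2
Step 3: 5-fold → factor 5
Overall dilution factor = 20 × 2 × 5 = 200
Stock = 5.00 × 10^6 PFU/mL × 200 = 1.00 × 10^9 PFU/mL

1.00 × 10^9 PFU/mL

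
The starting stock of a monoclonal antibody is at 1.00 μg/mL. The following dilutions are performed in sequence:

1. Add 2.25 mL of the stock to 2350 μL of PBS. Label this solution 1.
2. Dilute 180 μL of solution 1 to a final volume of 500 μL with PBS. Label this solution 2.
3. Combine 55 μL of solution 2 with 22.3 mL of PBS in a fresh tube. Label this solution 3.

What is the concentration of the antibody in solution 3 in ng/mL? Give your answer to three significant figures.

0.433 ng/mL

Step 1: 2.25 mL + 2350 μL = 4.6 mL total → factor 4.6/2.25 = 2.0444
Step 2: 180 μL brought to 500 μL → factor 500/180 = 2.7778
Step 3: 55 μL + 22.3 mL = 22355 μL total → factor 22355/55 = 406.45
Overall dilution factor = 2.0444 × 2.7778 × 406.45 = 2308.3
Final = 1.00 μg/mL / 2308.3 = 0.0004332 μg/mL = 0.433 ng/mL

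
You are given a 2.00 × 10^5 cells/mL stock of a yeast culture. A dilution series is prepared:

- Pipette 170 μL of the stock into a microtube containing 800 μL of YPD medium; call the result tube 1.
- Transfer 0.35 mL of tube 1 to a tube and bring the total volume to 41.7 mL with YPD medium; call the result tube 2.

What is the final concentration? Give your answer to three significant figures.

Step 1: 170 μL + 800 μL = 970 μL total → factor 970/170 = 5.7059
Step 2: 0.35 mL brought to 41.7 mL → factor 41.7/0.35 = 119.14
Overall dilution factor = 5.7059 × 119.14 = 679.82
Final = 2.00 × 10^5 cells/mL / 679.82 = 294 cells/mL

294 cells/mL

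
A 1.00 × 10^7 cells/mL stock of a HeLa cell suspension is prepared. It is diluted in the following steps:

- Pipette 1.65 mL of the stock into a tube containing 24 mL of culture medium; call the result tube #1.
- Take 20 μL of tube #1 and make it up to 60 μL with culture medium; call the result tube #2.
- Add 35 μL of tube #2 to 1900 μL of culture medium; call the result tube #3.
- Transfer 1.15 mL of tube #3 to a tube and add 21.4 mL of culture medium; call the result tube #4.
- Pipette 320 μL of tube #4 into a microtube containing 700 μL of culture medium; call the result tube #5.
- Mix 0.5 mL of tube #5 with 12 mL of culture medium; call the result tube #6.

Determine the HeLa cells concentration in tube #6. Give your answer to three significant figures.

Step 1: 1.65 mL + 24 mL = 25.65 mL total → factor 25.65/1.65 = 15.545
Step 2: 20 μL brought to 60 μL → factor 60/20 = 3
Step 3: 35 μL + 1900 μL = 1935 μL total → factor 1935/35 = 55.286
Step 4: 1.15 mL + 21.4 mL = 22.55 mL total → factor 22.55/1.15 = 19.609
Step 5: 320 μL + 700 μL = 1020 μL total → factor 1020/320 = 3.1875
Step 6: 0.5 mL + 12 mL = 12.5 mL total → factor 12.5/0.5 = 25
Overall dilution factor = 15.545 × 3 × 55.286 × 19.609 × 3.1875 × 25 = 4.0288 × 10^6
Final = 1.00 × 10^7 cells/mL / 4.0288 × 10^6 = 2.48 cells/mL

2.48 cells/mL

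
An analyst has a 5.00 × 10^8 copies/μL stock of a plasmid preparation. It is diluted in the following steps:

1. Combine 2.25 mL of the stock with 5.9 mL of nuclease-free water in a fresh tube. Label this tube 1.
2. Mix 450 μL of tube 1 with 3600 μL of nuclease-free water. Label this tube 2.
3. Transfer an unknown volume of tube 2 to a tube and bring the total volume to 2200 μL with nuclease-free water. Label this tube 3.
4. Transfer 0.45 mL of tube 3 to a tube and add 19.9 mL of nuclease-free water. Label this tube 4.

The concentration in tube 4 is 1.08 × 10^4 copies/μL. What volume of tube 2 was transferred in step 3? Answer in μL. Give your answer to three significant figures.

70.1 μL

Step 1: 2.25 mL + 5.9 mL = 8.15 mL total → factor 8.15/2.25 = 3.6222
Step 2: 450 μL + 3600 μL = 4050 μL total → factor 4050/450 = 9
Step 3: v brought to 2200 μL → factor = 2200 μL/v
Step 4: 0.45 mL + 19.9 mL = 20.35 mL total → factor 20.35/0.45 = 45.222
Product of known-step factors = 1474.2
Overall factor = 5.00 × 10^8 copies/μL / (1.08 × 10^4 copies/μL) = 46296
Step-3 factor = 46296 / 1474.2 = 31.403
v = 2200 μL / 31.403 = 70.1 μL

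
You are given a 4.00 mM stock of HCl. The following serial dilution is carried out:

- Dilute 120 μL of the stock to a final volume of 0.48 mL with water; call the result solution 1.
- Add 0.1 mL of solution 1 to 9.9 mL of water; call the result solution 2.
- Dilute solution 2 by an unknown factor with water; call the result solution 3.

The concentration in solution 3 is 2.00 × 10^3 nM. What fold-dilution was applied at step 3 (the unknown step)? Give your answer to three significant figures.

Step 1: 120 μL brought to 0.48 mL → factor 480/120 = 4
Step 2: 0.1 mL + 9.9 mL = 10 mL total → factor 10/0.1 = 100
Step 3: unknown factor x
Product of known-step factors = 400
Overall factor = 4.00 mM / (2.00 × 10^3 nM) = 2000
x = 2000 / 400 = 5.00

5.00-fold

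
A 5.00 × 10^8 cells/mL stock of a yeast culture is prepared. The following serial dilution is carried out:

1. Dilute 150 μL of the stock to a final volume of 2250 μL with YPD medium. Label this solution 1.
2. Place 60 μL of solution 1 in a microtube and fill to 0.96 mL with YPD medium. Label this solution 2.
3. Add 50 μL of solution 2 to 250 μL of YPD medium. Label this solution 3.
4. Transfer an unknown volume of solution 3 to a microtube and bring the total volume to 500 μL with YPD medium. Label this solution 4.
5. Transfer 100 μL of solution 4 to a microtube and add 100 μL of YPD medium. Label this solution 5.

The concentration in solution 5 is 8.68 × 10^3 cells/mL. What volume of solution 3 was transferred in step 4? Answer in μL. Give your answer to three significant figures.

Step 1: 150 μL brought to 2250 μL → factor 2250/150 = 15
Step 2: 60 μL brought to 0.96 mL → factor 960/60 = 16
Step 3: 50 μL + 250 μL = 300 μL total → factor 300/50 = 6
Step 4: v brought to 500 μL → factor = 500 μL/v
Step 5: 100 μL + 100 μL = 200 μL total → factor 200/100 = 2
Product of known-step factors = 2880
Overall factor = 5.00 × 10^8 cells/mL / (8.68 × 10^3 cells/mL) = 57604
Step-4 factor = 57604 / 2880 = 20.001
v = 500 μL / 20.001 = 25.0 μL

25.0 μL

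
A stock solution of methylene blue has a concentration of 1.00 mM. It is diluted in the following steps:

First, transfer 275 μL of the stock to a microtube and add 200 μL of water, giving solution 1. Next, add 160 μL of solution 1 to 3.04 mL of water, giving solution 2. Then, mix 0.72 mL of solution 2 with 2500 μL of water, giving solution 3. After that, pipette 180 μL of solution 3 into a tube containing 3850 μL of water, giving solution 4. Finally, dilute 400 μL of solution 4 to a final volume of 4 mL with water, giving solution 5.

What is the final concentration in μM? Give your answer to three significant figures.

Step 1: 275 μL + 200 μL = 475 μL total → factor 475/275 = 1.7273
Step 2: 160 μL + 3.04 mL = 3200 μL total → factor 3200/160 = 20
Step 3: 0.72 mL + 2500 μL = 3.22 mL total → factor 3.22/0.72 = 4.4722
Step 4: 180 μL + 3850 μL = 4030 μL total → factor 4030/180 = 22.389
Step 5: 400 μL brought to 4 mL → factor 4000/400 = 10
Overall dilution factor = 1.7273 × 20 × 4.4722 × 22.389 × 10 = 34590
Final = 1.00 mM / 34590 = 2.891 × 10^-5 mM = 0.0289 μM

0.0289 μM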